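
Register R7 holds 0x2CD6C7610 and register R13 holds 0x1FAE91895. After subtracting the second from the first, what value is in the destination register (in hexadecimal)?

Subtract column by column in base 16:
  0-5 → B (borrow)
  1-9-1 → 7 (borrow)
  6-8-1 → D (borrow)
  7-1-1 → 5
  C-9 → 3
  6-E → 8 (borrow)
  D-A-1 → 2
  C-F → D (borrow)
  2-1-1 → 0

0xD2835D7B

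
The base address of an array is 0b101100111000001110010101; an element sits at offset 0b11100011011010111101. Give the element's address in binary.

Add column by column in base 2, right to left:
  1+1 = 0 carry 1
  0+0+1 = 1
  1+1 = 0 carry 1
  0+1+1 = 0 carry 1
  1+1+1 = 1 carry 1
  0+1+1 = 0 carry 1
  0+0+1 = 1
  1+1 = 0 carry 1
  1+0+1 = 0 carry 1
  1+1+1 = 1 carry 1
  0+1+1 = 0 carry 1
  0+0+1 = 1
  0+1 = 1
  0+1 = 1
  0+0 = 0
  1+0 = 1
  1+0 = 1
  1+1 = 0 carry 1
  0+1+1 = 0 carry 1
  0+1+1 = 0 carry 1
  1+0+1 = 0 carry 1
  1+0+1 = 0 carry 1
  0+0+1 = 1
  1+0 = 1

0b110000011011101001010010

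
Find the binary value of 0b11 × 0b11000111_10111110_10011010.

0b10010101110011101111001110

Multiply each base-2 digit by 3, carrying:
  0×3 = 0 → write 0
  1×3 = 3 → write 1 carry 1
  0×3+1 = 1 → write 1
  1×3 = 3 → write 1 carry 1
  1×3+1 = 4 → write 0 carry 2
  0×3+2 = 2 → write 0 carry 1
  0×3+1 = 1 → write 1
  1×3 = 3 → write 1 carry 1
  0×3+1 = 1 → write 1
  1×3 = 3 → write 1 carry 1
  1×3+1 = 4 → write 0 carry 2
  1×3+2 = 5 → write 1 carry 2
  1×3+2 = 5 → write 1 carry 2
  1×3+2 = 5 → write 1 carry 2
  0×3+2 = 2 → write 0 carry 1
  1×3+1 = 4 → write 0 carry 2
  1×3+2 = 5 → write 1 carry 2
  1×3+2 = 5 → write 1 carry 2
  1×3+2 = 5 → write 1 carry 2
  0×3+2 = 2 → write 0 carry 1
  0×3+1 = 1 → write 1
  0×3 = 0 → write 0
  1×3 = 3 → write 1 carry 1
  1×3+1 = 4 → write 0 carry 2
  remaining carry: 10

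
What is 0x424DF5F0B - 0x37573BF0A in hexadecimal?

Subtract column by column in base 16:
  B-A → 1
  0-0 → 0
  F-F → 0
  5-B → A (borrow)
  F-3-1 → B
  D-7 → 6
  4-5 → F (borrow)
  2-7-1 → A (borrow)
  4-3-1 → 0

0xAF6BA001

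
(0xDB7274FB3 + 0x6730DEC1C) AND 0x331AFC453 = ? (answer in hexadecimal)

0x20250043

Add column by column in base 16, right to left:
  3+C = F
  B+1 = C
  F+C = B carry 1
  4+E+1 = 3 carry 1
  7+D+1 = 5 carry 1
  2+0+1 = 3
  7+3 = A
  B+7 = 2 carry 1
  D+6+1 = 4 carry 1
  final carry 1
Sum = 0x142A353BCF; now AND with 0x331AFC453:
  1&0=0, 4&3=0, 2&3=2, A&1=0, 3&A=2, 5&F=5, 3&C=0, B&4=0, C&5=4, F&3=3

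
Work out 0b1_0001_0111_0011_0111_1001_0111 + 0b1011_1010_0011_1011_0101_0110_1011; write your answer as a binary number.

0b1100101110101110110100000010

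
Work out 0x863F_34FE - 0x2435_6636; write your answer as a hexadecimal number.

Subtract column by column in base 16:
  E-6 → 8
  F-3 → C
  4-6 → E (borrow)
  3-6-1 → C (borrow)
  F-5-1 → 9
  3-3 → 0
  6-4 → 2
  8-2 → 6

0x6209CEC8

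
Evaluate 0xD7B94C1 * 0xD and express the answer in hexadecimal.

0xAF468DCD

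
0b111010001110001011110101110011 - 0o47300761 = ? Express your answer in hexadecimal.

0x399B3B82

0b111010001110001011110101110011 = 0x3A38BD73 in hexadecimal.
0o47300761 = 0x9D81F1 in hexadecimal.
Subtract column by column in base 16:
  3-1 → 2
  7-F → 8 (borrow)
  D-1-1 → B
  B-8 → 3
  8-D → B (borrow)
  3-9-1 → 9 (borrow)
  A-0-1 → 9
  3-0 → 3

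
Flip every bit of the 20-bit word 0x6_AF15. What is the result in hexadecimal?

0x950EA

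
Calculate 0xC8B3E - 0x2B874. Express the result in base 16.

Subtract column by column in base 16:
  E-4 → A
  3-7 → C (borrow)
  B-8-1 → 2
  8-B → D (borrow)
  C-2-1 → 9

0x9D2CA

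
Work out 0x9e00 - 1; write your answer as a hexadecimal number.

The trailing 2 digits are 0, so subtracting 1 borrows through: they become F and the next digit up decrements.

0x9dff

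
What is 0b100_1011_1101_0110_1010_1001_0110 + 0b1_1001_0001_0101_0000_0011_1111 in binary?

0b110010011101011101011010101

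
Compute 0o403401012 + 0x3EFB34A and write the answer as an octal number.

0x3EFB34A = 0o373731512 in octal.
Add column by column in base 8, right to left:
  2+2 = 4
  1+1 = 2
  0+5 = 5
  1+1 = 2
  0+3 = 3
  4+7 = 3 carry 1
  3+3+1 = 7
  0+7 = 7
  4+3 = 7

0o777332524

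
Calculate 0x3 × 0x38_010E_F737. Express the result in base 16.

Multiply each base-16 digit by 3, carrying:
  7×3 = 21 → write 5 carry 1
  3×3+1 = 10 → write A
  7×3 = 21 → write 5 carry 1
  F×3+1 = 46 → write E carry 2
  E×3+2 = 44 → write C carry 2
  0×3+2 = 2 → write 2
  1×3 = 3 → write 3
  0×3 = 0 → write 0
  8×3 = 24 → write 8 carry 1
  3×3+1 = 10 → write A

0xA8032CE5A5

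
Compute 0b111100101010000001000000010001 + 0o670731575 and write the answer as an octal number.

0o10342741616

0b111100101010000001000000010001 = 0o7452010021 in octal.
Add column by column in base 8, right to left:
  1+5 = 6
  2+7 = 1 carry 1
  0+5+1 = 6
  0+1 = 1
  1+3 = 4
  0+7 = 7
  2+0 = 2
  5+7 = 4 carry 1
  4+6+1 = 3 carry 1
  7+0+1 = 0 carry 1
  final carry 1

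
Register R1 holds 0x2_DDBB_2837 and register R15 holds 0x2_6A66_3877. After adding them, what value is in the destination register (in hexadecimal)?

0x5482160AE

Add column by column in base 16, right to left:
  7+7 = E
  3+7 = A
  8+8 = 0 carry 1
  2+3+1 = 6
  B+6 = 1 carry 1
  B+6+1 = 2 carry 1
  D+A+1 = 8 carry 1
  D+6+1 = 4 carry 1
  2+2+1 = 5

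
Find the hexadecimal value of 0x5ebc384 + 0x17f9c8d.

0x76b6011

Add column by column in base 16, right to left:
  4+d = 1 carry 1
  8+8+1 = 1 carry 1
  3+c+1 = 0 carry 1
  c+9+1 = 6 carry 1
  b+f+1 = b carry 1
  e+7+1 = 6 carry 1
  5+1+1 = 7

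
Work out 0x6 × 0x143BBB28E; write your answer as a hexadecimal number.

0x796662F54

Multiply each base-16 digit by 6, carrying:
  E×6 = 84 → write 4 carry 5
  8×6+5 = 53 → write 5 carry 3
  2×6+3 = 15 → write F
  B×6 = 66 → write 2 carry 4
  B×6+4 = 70 → write 6 carry 4
  B×6+4 = 70 → write 6 carry 4
  3×6+4 = 22 → write 6 carry 1
  4×6+1 = 25 → write 9 carry 1
  1×6+1 = 7 → write 7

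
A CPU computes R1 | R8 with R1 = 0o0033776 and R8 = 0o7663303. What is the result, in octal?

OR each oct digit independently (no carries):
  0|7=7, 0|6=6, 3|6=7, 3|3=3, 7|3=7, 7|0=7, 6|3=7

0o7673777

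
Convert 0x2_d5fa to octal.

0o552772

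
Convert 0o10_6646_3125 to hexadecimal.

0x8DA6655

Each octal digit is 3 bits: 1=001 0=000 6=110 6=110 4=100 6=110 3=011 1=001 2=010 5=101.
Group the bits into nibbles: 1000 1101 1010 0110 0110 0101 0101 → 8DA6655.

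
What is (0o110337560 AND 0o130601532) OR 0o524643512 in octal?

0o534643532

0o110337560 AND 0o130601532 = 0o110201520.
Then OR with 0o524643512.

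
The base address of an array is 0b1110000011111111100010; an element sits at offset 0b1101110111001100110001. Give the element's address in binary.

Add column by column in base 2, right to left:
  0+1 = 1
  1+0 = 1
  0+0 = 0
  0+0 = 0
  0+1 = 1
  1+1 = 0 carry 1
  1+0+1 = 0 carry 1
  1+0+1 = 0 carry 1
  1+1+1 = 1 carry 1
  1+1+1 = 1 carry 1
  1+0+1 = 0 carry 1
  1+0+1 = 0 carry 1
  1+1+1 = 1 carry 1
  1+1+1 = 1 carry 1
  0+1+1 = 0 carry 1
  0+0+1 = 1
  0+1 = 1
  0+1 = 1
  0+1 = 1
  1+0 = 1
  1+1 = 0 carry 1
  1+1+1 = 1 carry 1
  final carry 1

0b11011111011001100010011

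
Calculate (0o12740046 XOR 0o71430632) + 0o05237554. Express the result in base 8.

0o70630450

First 0o12740046 XOR 0o71430632 = 0o63370674.
Add column by column in base 8, right to left:
  4+4 = 0 carry 1
  7+5+1 = 5 carry 1
  6+5+1 = 4 carry 1
  0+7+1 = 0 carry 1
  7+3+1 = 3 carry 1
  3+2+1 = 6
  3+5 = 0 carry 1
  6+0+1 = 7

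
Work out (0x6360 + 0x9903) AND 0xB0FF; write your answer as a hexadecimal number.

0xB063

Add column by column in base 16, right to left:
  0+3 = 3
  6+0 = 6
  3+9 = C
  6+9 = F
Sum = 0xFC63; now AND with 0xB0FF:
  F&B=B, C&0=0, 6&F=6, 3&F=3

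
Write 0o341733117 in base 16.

0x387B64F

Each octal digit is 3 bits: 3=011 4=100 1=001 7=111 3=011 3=011 1=001 1=001 7=111.
Group the bits into nibbles: 0011 1000 0111 1011 0110 0100 1111 → 387B64F.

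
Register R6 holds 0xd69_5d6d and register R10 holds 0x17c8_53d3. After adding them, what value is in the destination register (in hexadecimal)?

0x2531b140

Add column by column in base 16, right to left:
  d+3 = 0 carry 1
  6+d+1 = 4 carry 1
  d+3+1 = 1 carry 1
  5+5+1 = b
  9+8 = 1 carry 1
  6+c+1 = 3 carry 1
  d+7+1 = 5 carry 1
  0+1+1 = 2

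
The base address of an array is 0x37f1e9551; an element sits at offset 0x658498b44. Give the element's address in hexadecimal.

0x9d7682095

Add column by column in base 16, right to left:
  1+4 = 5
  5+4 = 9
  5+b = 0 carry 1
  9+8+1 = 2 carry 1
  e+9+1 = 8 carry 1
  1+4+1 = 6
  f+8 = 7 carry 1
  7+5+1 = d
  3+6 = 9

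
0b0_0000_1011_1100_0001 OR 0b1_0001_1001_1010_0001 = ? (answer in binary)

0b10001101111100001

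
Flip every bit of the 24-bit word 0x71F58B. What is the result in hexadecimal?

Each hex digit d becomes F−d:
  7→8, 1→E, F→0, 5→A, 8→7, B→4

0x8E0A74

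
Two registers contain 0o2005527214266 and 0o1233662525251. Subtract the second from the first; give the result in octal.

Subtract column by column in base 8:
  6-1 → 5
  6-5 → 1
  2-2 → 0
  4-5 → 7 (borrow)
  1-2-1 → 6 (borrow)
  2-5-1 → 4 (borrow)
  7-2-1 → 4
  2-6 → 4 (borrow)
  5-6-1 → 6 (borrow)
  5-3-1 → 1
  0-3 → 5 (borrow)
  0-2-1 → 5 (borrow)
  2-1-1 → 0

0o551644467015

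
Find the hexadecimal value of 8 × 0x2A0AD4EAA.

Multiply each base-16 digit by 8, carrying:
  A×8 = 80 → write 0 carry 5
  A×8+5 = 85 → write 5 carry 5
  E×8+5 = 117 → write 5 carry 7
  4×8+7 = 39 → write 7 carry 2
  D×8+2 = 106 → write A carry 6
  A×8+6 = 86 → write 6 carry 5
  0×8+5 = 5 → write 5
  A×8 = 80 → write 0 carry 5
  2×8+5 = 21 → write 5 carry 1
  remaining carry: 1

0x15056A7550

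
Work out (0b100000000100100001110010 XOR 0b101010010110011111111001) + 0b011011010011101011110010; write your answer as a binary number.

First 0b100000000100100001110010 XOR 0b101010010110011111111001 = 0b001010010010111110001011.
Add column by column in base 2, right to left:
  1+0 = 1
  1+1 = 0 carry 1
  0+0+1 = 1
  1+0 = 1
  0+1 = 1
  0+1 = 1
  0+1 = 1
  1+1 = 0 carry 1
  1+0+1 = 0 carry 1
  1+1+1 = 1 carry 1
  1+0+1 = 0 carry 1
  1+1+1 = 1 carry 1
  0+1+1 = 0 carry 1
  1+1+1 = 1 carry 1
  0+0+1 = 1
  0+0 = 0
  1+1 = 0 carry 1
  0+0+1 = 1
  0+1 = 1
  1+1 = 0 carry 1
  0+0+1 = 1
  1+1 = 0 carry 1
  0+1+1 = 0 carry 1
  final carry 1

0b100101100110101001111101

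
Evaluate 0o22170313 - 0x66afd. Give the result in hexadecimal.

0o22170313 = 0x48f0cb in hexadecimal.
Subtract column by column in base 16:
  b-d → e (borrow)
  c-f-1 → c (borrow)
  0-a-1 → 5 (borrow)
  f-6-1 → 8
  8-6 → 2
  4-0 → 4

0x4285ce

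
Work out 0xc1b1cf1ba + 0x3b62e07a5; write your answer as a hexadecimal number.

0xfd14af95f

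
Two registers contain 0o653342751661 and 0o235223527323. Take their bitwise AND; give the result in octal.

0o211202501221

AND each oct digit independently (no carries):
  6&2=2, 5&3=1, 3&5=1, 3&2=2, 4&2=0, 2&3=2, 7&5=5, 5&2=0, 1&7=1, 6&3=2, 6&2=2, 1&3=1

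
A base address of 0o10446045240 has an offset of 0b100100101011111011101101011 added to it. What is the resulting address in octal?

0o11113441013

0b100100101011111011101101011 = 0o445373553 in octal.
Add column by column in base 8, right to left:
  0+3 = 3
  4+5 = 1 carry 1
  2+5+1 = 0 carry 1
  5+3+1 = 1 carry 1
  4+7+1 = 4 carry 1
  0+3+1 = 4
  6+5 = 3 carry 1
  4+4+1 = 1 carry 1
  4+4+1 = 1 carry 1
  0+0+1 = 1
  1+0 = 1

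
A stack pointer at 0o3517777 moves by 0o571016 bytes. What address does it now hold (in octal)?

0o4311015

Add column by column in base 8, right to left:
  7+6 = 5 carry 1
  7+1+1 = 1 carry 1
  7+0+1 = 0 carry 1
  7+1+1 = 1 carry 1
  1+7+1 = 1 carry 1
  5+5+1 = 3 carry 1
  3+0+1 = 4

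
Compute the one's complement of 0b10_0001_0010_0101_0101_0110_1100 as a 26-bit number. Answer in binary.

Invert each bit: 10000100100101010101101100 → 01111011011010101010010011.

0b01111011011010101010010011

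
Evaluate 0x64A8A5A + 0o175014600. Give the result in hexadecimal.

0o175014600 = 0x1F41980 in hexadecimal.
Add column by column in base 16, right to left:
  A+0 = A
  5+8 = D
  A+9 = 3 carry 1
  8+1+1 = A
  A+4 = E
  4+F = 3 carry 1
  6+1+1 = 8

0x83EA3DA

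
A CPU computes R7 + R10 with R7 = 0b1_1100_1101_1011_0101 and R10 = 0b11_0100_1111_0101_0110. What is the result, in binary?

0b1010001110100001011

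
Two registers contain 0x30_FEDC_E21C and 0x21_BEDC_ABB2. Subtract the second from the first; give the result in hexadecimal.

0xF4000366A

Subtract column by column in base 16:
  C-2 → A
  1-B → 6 (borrow)
  2-B-1 → 6 (borrow)
  E-A-1 → 3
  C-C → 0
  D-D → 0
  E-E → 0
  F-B → 4
  0-1 → F (borrow)
  3-2-1 → 0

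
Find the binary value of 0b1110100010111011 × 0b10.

0b11101000101110110

Multiply each base-2 digit by 2, carrying:
  1×2 = 2 → write 0 carry 1
  1×2+1 = 3 → write 1 carry 1
  0×2+1 = 1 → write 1
  1×2 = 2 → write 0 carry 1
  1×2+1 = 3 → write 1 carry 1
  1×2+1 = 3 → write 1 carry 1
  0×2+1 = 1 → write 1
  1×2 = 2 → write 0 carry 1
  0×2+1 = 1 → write 1
  0×2 = 0 → write 0
  0×2 = 0 → write 0
  1×2 = 2 → write 0 carry 1
  0×2+1 = 1 → write 1
  1×2 = 2 → write 0 carry 1
  1×2+1 = 3 → write 1 carry 1
  1×2+1 = 3 → write 1 carry 1
  remaining carry: 1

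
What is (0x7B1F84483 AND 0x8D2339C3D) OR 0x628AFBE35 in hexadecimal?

0x7B1F84483 AND 0x8D2339C3D = 0x090300401.
Then OR with 0x628AFBE35.

0x6B8BFBE35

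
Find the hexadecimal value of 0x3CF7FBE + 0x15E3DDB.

0x52DBD99

Add column by column in base 16, right to left:
  E+B = 9 carry 1
  B+D+1 = 9 carry 1
  F+D+1 = D carry 1
  7+3+1 = B
  F+E = D carry 1
  C+5+1 = 2 carry 1
  3+1+1 = 5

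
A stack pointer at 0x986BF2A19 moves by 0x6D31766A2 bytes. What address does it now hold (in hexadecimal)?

Add column by column in base 16, right to left:
  9+2 = B
  1+A = B
  A+6 = 0 carry 1
  2+6+1 = 9
  F+7 = 6 carry 1
  B+1+1 = D
  6+3 = 9
  8+D = 5 carry 1
  9+6+1 = 0 carry 1
  final carry 1

0x1059D690BB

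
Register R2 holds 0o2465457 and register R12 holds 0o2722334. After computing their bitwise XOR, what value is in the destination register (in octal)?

0o0347763

XOR each oct digit independently (no carries):
  2^2=0, 4^7=3, 6^2=4, 5^2=7, 4^3=7, 5^3=6, 7^4=3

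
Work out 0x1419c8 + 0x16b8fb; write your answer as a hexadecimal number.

0x2ad2c3

Add column by column in base 16, right to left:
  8+b = 3 carry 1
  c+f+1 = c carry 1
  9+8+1 = 2 carry 1
  1+b+1 = d
  4+6 = a
  1+1 = 2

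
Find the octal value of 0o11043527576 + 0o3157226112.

Add column by column in base 8, right to left:
  6+2 = 0 carry 1
  7+1+1 = 1 carry 1
  5+1+1 = 7
  7+6 = 5 carry 1
  2+2+1 = 5
  5+2 = 7
  3+7 = 2 carry 1
  4+5+1 = 2 carry 1
  0+1+1 = 2
  1+3 = 4
  1+0 = 1

0o14222755710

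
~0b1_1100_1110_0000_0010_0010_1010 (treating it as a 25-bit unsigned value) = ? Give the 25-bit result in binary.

0b0001100011111110111010101

Invert each bit: 1110011100000001000101010 → 0001100011111110111010101.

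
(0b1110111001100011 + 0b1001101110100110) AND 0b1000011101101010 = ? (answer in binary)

0b1000001000001000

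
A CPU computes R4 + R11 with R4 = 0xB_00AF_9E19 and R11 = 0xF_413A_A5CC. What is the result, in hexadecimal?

Add column by column in base 16, right to left:
  9+C = 5 carry 1
  1+C+1 = E
  E+5 = 3 carry 1
  9+A+1 = 4 carry 1
  F+A+1 = A carry 1
  A+3+1 = E
  0+1 = 1
  0+4 = 4
  B+F = A carry 1
  final carry 1

0x1A41EA43E5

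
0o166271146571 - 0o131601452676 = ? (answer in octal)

0o34467473673

Subtract column by column in base 8:
  1-6 → 3 (borrow)
  7-7-1 → 7 (borrow)
  5-6-1 → 6 (borrow)
  6-2-1 → 3
  4-5 → 7 (borrow)
  1-4-1 → 4 (borrow)
  1-1-1 → 7 (borrow)
  7-0-1 → 6
  2-6 → 4 (borrow)
  6-1-1 → 4
  6-3 → 3
  1-1 → 0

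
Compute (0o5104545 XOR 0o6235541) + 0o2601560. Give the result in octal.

0o6132564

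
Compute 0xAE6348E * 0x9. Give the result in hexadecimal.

0x6217D8FE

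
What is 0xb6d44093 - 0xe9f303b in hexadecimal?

0xa8351058

Subtract column by column in base 16:
  3-b → 8 (borrow)
  9-3-1 → 5
  0-0 → 0
  4-3 → 1
  4-f → 5 (borrow)
  d-9-1 → 3
  6-e → 8 (borrow)
  b-0-1 → a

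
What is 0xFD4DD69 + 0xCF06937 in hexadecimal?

Add column by column in base 16, right to left:
  9+7 = 0 carry 1
  6+3+1 = A
  D+9 = 6 carry 1
  D+6+1 = 4 carry 1
  4+0+1 = 5
  D+F = C carry 1
  F+C+1 = C carry 1
  final carry 1

0x1CC546A0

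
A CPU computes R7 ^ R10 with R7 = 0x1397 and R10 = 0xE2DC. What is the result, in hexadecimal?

XOR each hex digit independently (no carries):
  1^E=F, 3^2=1, 9^D=4, 7^C=B

0xF14B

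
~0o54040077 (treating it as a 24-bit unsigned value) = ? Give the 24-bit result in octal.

0o23737700

Each oct digit d becomes 7−d:
  5→2, 4→3, 0→7, 4→3, 0→7, 0→7, 7→0, 7→0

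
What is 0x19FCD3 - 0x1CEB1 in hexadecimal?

Subtract column by column in base 16:
  3-1 → 2
  D-B → 2
  C-E → E (borrow)
  F-C-1 → 2
  9-1 → 8
  1-0 → 1

0x182E22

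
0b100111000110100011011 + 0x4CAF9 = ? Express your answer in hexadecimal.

0x185814

0b100111000110100011011 = 0x138D1B in hexadecimal.
Add column by column in base 16, right to left:
  B+9 = 4 carry 1
  1+F+1 = 1 carry 1
  D+A+1 = 8 carry 1
  8+C+1 = 5 carry 1
  3+4+1 = 8
  1+0 = 1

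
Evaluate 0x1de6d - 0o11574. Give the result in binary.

0b11100101011110001

0x1de6d = 0b11101111001101101 in binary.
0o11574 = 0b1001101111100 in binary.
Subtract column by column in base 2:
  1-0 → 1
  0-0 → 0
  1-1 → 0
  1-1 → 0
  0-1 → 1 (borrow)
  1-1-1 → 1 (borrow)
  1-1-1 → 1 (borrow)
  0-0-1 → 1 (borrow)
  0-1-1 → 0 (borrow)
  1-1-1 → 1 (borrow)
  1-0-1 → 0
  1-0 → 1
  1-1 → 0
  0-0 → 0
  1-0 → 1
  1-0 → 1
  1-0 → 1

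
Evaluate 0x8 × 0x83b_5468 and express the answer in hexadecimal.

0x41daa340

Multiply each base-16 digit by 8, carrying:
  8×8 = 64 → write 0 carry 4
  6×8+4 = 52 → write 4 carry 3
  4×8+3 = 35 → write 3 carry 2
  5×8+2 = 42 → write a carry 2
  b×8+2 = 90 → write a carry 5
  3×8+5 = 29 → write d carry 1
  8×8+1 = 65 → write 1 carry 4
  remaining carry: 4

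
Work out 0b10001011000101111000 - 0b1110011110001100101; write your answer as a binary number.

Subtract column by column in base 2:
  0-1 → 1 (borrow)
  0-0-1 → 1 (borrow)
  0-1-1 → 0 (borrow)
  1-0-1 → 0
  1-0 → 1
  1-1 → 0
  1-1 → 0
  0-0 → 0
  1-0 → 1
  0-0 → 0
  0-1 → 1 (borrow)
  0-1-1 → 0 (borrow)
  1-1-1 → 1 (borrow)
  1-1-1 → 1 (borrow)
  0-0-1 → 1 (borrow)
  1-0-1 → 0
  0-1 → 1 (borrow)
  0-1-1 → 0 (borrow)
  0-1-1 → 0 (borrow)
  1-0-1 → 0

0b10111010100010011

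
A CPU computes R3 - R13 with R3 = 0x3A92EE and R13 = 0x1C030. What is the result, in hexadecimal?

0x38D2BE

Subtract column by column in base 16:
  E-0 → E
  E-3 → B
  2-0 → 2
  9-C → D (borrow)
  A-1-1 → 8
  3-0 → 3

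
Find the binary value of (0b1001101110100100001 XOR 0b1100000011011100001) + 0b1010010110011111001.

0b10000000100010111001

First 0b1001101110100100001 XOR 0b1100000011011100001 = 0b0101101101111000000.
Add column by column in base 2, right to left:
  0+1 = 1
  0+0 = 0
  0+0 = 0
  0+1 = 1
  0+1 = 1
  0+1 = 1
  1+1 = 0 carry 1
  1+1+1 = 1 carry 1
  1+0+1 = 0 carry 1
  1+0+1 = 0 carry 1
  0+1+1 = 0 carry 1
  1+1+1 = 1 carry 1
  1+0+1 = 0 carry 1
  0+1+1 = 0 carry 1
  1+0+1 = 0 carry 1
  1+0+1 = 0 carry 1
  0+1+1 = 0 carry 1
  1+0+1 = 0 carry 1
  0+1+1 = 0 carry 1
  final carry 1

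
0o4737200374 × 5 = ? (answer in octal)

Multiply each base-8 digit by 5, carrying:
  4×5 = 20 → write 4 carry 2
  7×5+2 = 37 → write 5 carry 4
  3×5+4 = 19 → write 3 carry 2
  0×5+2 = 2 → write 2
  0×5 = 0 → write 0
  2×5 = 10 → write 2 carry 1
  7×5+1 = 36 → write 4 carry 4
  3×5+4 = 19 → write 3 carry 2
  7×5+2 = 37 → write 5 carry 4
  4×5+4 = 24 → write 0 carry 3
  remaining carry: 3

0o30534202354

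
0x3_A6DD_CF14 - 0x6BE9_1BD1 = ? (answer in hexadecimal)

Subtract column by column in base 16:
  4-1 → 3
  1-D → 4 (borrow)
  F-B-1 → 3
  C-1 → B
  D-9 → 4
  D-E → F (borrow)
  6-B-1 → A (borrow)
  A-6-1 → 3
  3-0 → 3

0x33AF4B343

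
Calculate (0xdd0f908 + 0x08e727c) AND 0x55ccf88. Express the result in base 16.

Add column by column in base 16, right to left:
  8+c = 4 carry 1
  0+7+1 = 8
  9+2 = b
  f+7 = 6 carry 1
  0+e+1 = f
  d+8 = 5 carry 1
  d+0+1 = e
Sum = 0xe5f6b84; now AND with 0x55ccf88:
  e&5=4, 5&5=5, f&c=c, 6&c=4, b&f=b, 8&8=8, 4&8=0

0x45c4b80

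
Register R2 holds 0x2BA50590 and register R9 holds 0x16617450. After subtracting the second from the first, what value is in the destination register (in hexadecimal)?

Subtract column by column in base 16:
  0-0 → 0
  9-5 → 4
  5-4 → 1
  0-7 → 9 (borrow)
  5-1-1 → 3
  A-6 → 4
  B-6 → 5
  2-1 → 1

0x15439140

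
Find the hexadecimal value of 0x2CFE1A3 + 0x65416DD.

0x923F880

Add column by column in base 16, right to left:
  3+D = 0 carry 1
  A+D+1 = 8 carry 1
  1+6+1 = 8
  E+1 = F
  F+4 = 3 carry 1
  C+5+1 = 2 carry 1
  2+6+1 = 9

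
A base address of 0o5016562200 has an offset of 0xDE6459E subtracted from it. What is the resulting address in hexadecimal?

0o5016562200 = 0x283AE480 in hexadecimal.
Subtract column by column in base 16:
  0-E → 2 (borrow)
  8-9-1 → E (borrow)
  4-5-1 → E (borrow)
  E-4-1 → 9
  A-6 → 4
  3-E → 5 (borrow)
  8-D-1 → A (borrow)
  2-0-1 → 1

0x1A549EE2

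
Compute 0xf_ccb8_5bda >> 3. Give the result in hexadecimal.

0x1f9970b7b

3 bits is not a whole number of base-16 digits; in binary: 111111001100101110000101101111011010 >> 3 = 111111001100101110000101101111011.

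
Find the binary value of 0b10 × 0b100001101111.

0b1000011011110

Multiply each base-2 digit by 2, carrying:
  1×2 = 2 → write 0 carry 1
  1×2+1 = 3 → write 1 carry 1
  1×2+1 = 3 → write 1 carry 1
  1×2+1 = 3 → write 1 carry 1
  0×2+1 = 1 → write 1
  1×2 = 2 → write 0 carry 1
  1×2+1 = 3 → write 1 carry 1
  0×2+1 = 1 → write 1
  0×2 = 0 → write 0
  0×2 = 0 → write 0
  0×2 = 0 → write 0
  1×2 = 2 → write 0 carry 1
  remaining carry: 1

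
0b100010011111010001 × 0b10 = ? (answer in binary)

0b1000100111110100010

Multiply each base-2 digit by 2, carrying:
  1×2 = 2 → write 0 carry 1
  0×2+1 = 1 → write 1
  0×2 = 0 → write 0
  0×2 = 0 → write 0
  1×2 = 2 → write 0 carry 1
  0×2+1 = 1 → write 1
  1×2 = 2 → write 0 carry 1
  1×2+1 = 3 → write 1 carry 1
  1×2+1 = 3 → write 1 carry 1
  1×2+1 = 3 → write 1 carry 1
  1×2+1 = 3 → write 1 carry 1
  0×2+1 = 1 → write 1
  0×2 = 0 → write 0
  1×2 = 2 → write 0 carry 1
  0×2+1 = 1 → write 1
  0×2 = 0 → write 0
  0×2 = 0 → write 0
  1×2 = 2 → write 0 carry 1
  remaining carry: 1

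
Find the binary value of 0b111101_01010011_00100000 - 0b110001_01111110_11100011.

Subtract column by column in base 2:
  0-1 → 1 (borrow)
  0-1-1 → 0 (borrow)
  0-0-1 → 1 (borrow)
  0-0-1 → 1 (borrow)
  0-0-1 → 1 (borrow)
  1-1-1 → 1 (borrow)
  0-1-1 → 0 (borrow)
  0-1-1 → 0 (borrow)
  1-0-1 → 0
  1-1 → 0
  0-1 → 1 (borrow)
  0-1-1 → 0 (borrow)
  1-1-1 → 1 (borrow)
  0-1-1 → 0 (borrow)
  1-1-1 → 1 (borrow)
  0-0-1 → 1 (borrow)
  1-1-1 → 1 (borrow)
  0-0-1 → 1 (borrow)
  1-0-1 → 0
  1-0 → 1
  1-1 → 0
  1-1 → 0

0b10111101010000111101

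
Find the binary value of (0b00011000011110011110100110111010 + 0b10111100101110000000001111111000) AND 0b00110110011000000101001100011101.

Add column by column in base 2, right to left:
  0+0 = 0
  1+0 = 1
  0+0 = 0
  1+1 = 0 carry 1
  1+1+1 = 1 carry 1
  1+1+1 = 1 carry 1
  0+1+1 = 0 carry 1
  1+1+1 = 1 carry 1
  1+1+1 = 1 carry 1
  0+1+1 = 0 carry 1
  0+0+1 = 1
  1+0 = 1
  0+0 = 0
  1+0 = 1
  1+0 = 1
  1+0 = 1
  1+0 = 1
  0+0 = 0
  0+0 = 0
  1+1 = 0 carry 1
  1+1+1 = 1 carry 1
  1+1+1 = 1 carry 1
  1+0+1 = 0 carry 1
  0+1+1 = 0 carry 1
  0+0+1 = 1
  0+0 = 0
  0+1 = 1
  1+1 = 0 carry 1
  1+1+1 = 1 carry 1
  0+1+1 = 0 carry 1
  0+0+1 = 1
  0+1 = 1
Sum = 0b11010101001100011110110110110010; now AND with 0b00110110011000000101001100011101:
  11010101001100011110110110110010
& 00110110011000000101001100011101
= 00010100001000000100000100010000

0b10100001000000100000100010000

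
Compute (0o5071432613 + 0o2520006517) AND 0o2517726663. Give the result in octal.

Add column by column in base 8, right to left:
  3+7 = 2 carry 1
  1+1+1 = 3
  6+5 = 3 carry 1
  2+6+1 = 1 carry 1
  3+0+1 = 4
  4+0 = 4
  1+0 = 1
  7+2 = 1 carry 1
  0+5+1 = 6
  5+2 = 7
Sum = 0o7611441332; now AND with 0o2517726663:
  7&2=2, 6&5=4, 1&1=1, 1&7=1, 4&7=4, 4&2=0, 1&6=0, 3&6=2, 3&6=2, 2&3=2

0o2411400222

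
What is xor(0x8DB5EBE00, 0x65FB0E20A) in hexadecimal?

0xE84EE5C0A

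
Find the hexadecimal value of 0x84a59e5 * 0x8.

0x4252cf28

Multiply each base-16 digit by 8, carrying:
  5×8 = 40 → write 8 carry 2
  e×8+2 = 114 → write 2 carry 7
  9×8+7 = 79 → write f carry 4
  5×8+4 = 44 → write c carry 2
  a×8+2 = 82 → write 2 carry 5
  4×8+5 = 37 → write 5 carry 2
  8×8+2 = 66 → write 2 carry 4
  remaining carry: 4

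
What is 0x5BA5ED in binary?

Expand each hex digit to 4 bits: 5=0101 B=1011 A=1010 5=0101 E=1110 D=1101.

0b10110111010010111101101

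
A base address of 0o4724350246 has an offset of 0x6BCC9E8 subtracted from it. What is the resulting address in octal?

0o4045203276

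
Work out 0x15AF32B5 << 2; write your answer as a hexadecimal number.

0x56BCCAD4

2 bits is not a whole number of base-16 digits; in binary: 10101101011110011001010110101 << 2 = 1010110101111001100101011010100.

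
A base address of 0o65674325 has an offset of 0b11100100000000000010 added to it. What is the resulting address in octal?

0b11100100000000000010 = 0o3440002 in octal.
Add column by column in base 8, right to left:
  5+2 = 7
  2+0 = 2
  3+0 = 3
  4+0 = 4
  7+4 = 3 carry 1
  6+4+1 = 3 carry 1
  5+3+1 = 1 carry 1
  6+0+1 = 7

0o71334327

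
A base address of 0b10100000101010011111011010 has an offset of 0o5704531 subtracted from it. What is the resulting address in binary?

0b10011010110001111010000001

0o5704531 = 0b101111000100101011001 in binary.
Subtract column by column in base 2:
  0-1 → 1 (borrow)
  1-0-1 → 0
  0-0 → 0
  1-1 → 0
  1-1 → 0
  0-0 → 0
  1-1 → 0
  1-0 → 1
  1-1 → 0
  1-0 → 1
  1-0 → 1
  0-1 → 1 (borrow)
  0-0-1 → 1 (borrow)
  1-0-1 → 0
  0-0 → 0
  1-1 → 0
  0-1 → 1 (borrow)
  1-1-1 → 1 (borrow)
  0-1-1 → 0 (borrow)
  0-0-1 → 1 (borrow)
  0-1-1 → 0 (borrow)
  0-0-1 → 1 (borrow)
  0-0-1 → 1 (borrow)
  1-0-1 → 0
  0-0 → 0
  1-0 → 1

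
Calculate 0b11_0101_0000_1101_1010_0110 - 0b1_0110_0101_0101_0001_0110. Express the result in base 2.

0b111101011100010010000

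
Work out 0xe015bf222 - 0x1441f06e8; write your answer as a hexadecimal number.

0xcbd3ceb3a

Subtract column by column in base 16:
  2-8 → a (borrow)
  2-e-1 → 3 (borrow)
  2-6-1 → b (borrow)
  f-0-1 → e
  b-f → c (borrow)
  5-1-1 → 3
  1-4 → d (borrow)
  0-4-1 → b (borrow)
  e-1-1 → c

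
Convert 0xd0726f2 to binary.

0b1101000001110010011011110010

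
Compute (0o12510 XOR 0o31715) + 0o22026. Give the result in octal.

First 0o12510 XOR 0o31715 = 0o23205.
Add column by column in base 8, right to left:
  5+6 = 3 carry 1
  0+2+1 = 3
  2+0 = 2
  3+2 = 5
  2+2 = 4

0o45233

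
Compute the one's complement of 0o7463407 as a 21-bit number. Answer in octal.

0o0314370

Each oct digit d becomes 7−d:
  7→0, 4→3, 6→1, 3→4, 4→3, 0→7, 7→0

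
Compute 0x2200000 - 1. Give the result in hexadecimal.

The trailing 5 digits are 0, so subtracting 1 borrows through: they become F and the next digit up decrements.

0x21FFFFF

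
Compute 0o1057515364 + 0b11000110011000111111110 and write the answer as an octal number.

0b11000110011000111111110 = 0o30630776 in octal.
Add column by column in base 8, right to left:
  4+6 = 2 carry 1
  6+7+1 = 6 carry 1
  3+7+1 = 3 carry 1
  5+0+1 = 6
  1+3 = 4
  5+6 = 3 carry 1
  7+0+1 = 0 carry 1
  5+3+1 = 1 carry 1
  0+0+1 = 1
  1+0 = 1

0o1110346362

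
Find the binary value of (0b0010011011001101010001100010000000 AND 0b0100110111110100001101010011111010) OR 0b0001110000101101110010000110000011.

0b0010011011001101010001100010000000 AND 0b0100110111110100001101010011111010 = 0b0000010011000100000001000010000000.
Then OR with 0b0001110000101101110010000110000011.

0b1110011101101110011000110000011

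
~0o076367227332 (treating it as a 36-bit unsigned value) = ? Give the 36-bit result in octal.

Each oct digit d becomes 7−d:
  0→7, 7→0, 6→1, 3→4, 6→1, 7→0, 2→5, 2→5, 7→0, 3→4, 3→4, 2→5

0o701410550445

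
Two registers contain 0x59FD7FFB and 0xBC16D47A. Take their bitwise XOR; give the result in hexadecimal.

0xE5EBAB81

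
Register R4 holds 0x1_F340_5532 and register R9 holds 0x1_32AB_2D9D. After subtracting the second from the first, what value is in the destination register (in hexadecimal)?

0xC0952795

Subtract column by column in base 16:
  2-D → 5 (borrow)
  3-9-1 → 9 (borrow)
  5-D-1 → 7 (borrow)
  5-2-1 → 2
  0-B → 5 (borrow)
  4-A-1 → 9 (borrow)
  3-2-1 → 0
  F-3 → C
  1-1 → 0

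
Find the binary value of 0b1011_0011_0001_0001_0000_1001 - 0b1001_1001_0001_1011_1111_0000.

0b110011111010100011001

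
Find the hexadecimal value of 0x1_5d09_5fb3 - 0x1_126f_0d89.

0x4a9a522a

Subtract column by column in base 16:
  3-9 → a (borrow)
  b-8-1 → 2
  f-d → 2
  5-0 → 5
  9-f → a (borrow)
  0-6-1 → 9 (borrow)
  d-2-1 → a
  5-1 → 4
  1-1 → 0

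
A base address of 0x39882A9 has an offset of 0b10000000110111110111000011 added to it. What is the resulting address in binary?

0b101100111000000000001101100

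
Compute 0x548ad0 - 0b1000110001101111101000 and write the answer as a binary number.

0b1100010110111011101000

0x548ad0 = 0b10101001000101011010000 in binary.
Subtract column by column in base 2:
  0-0 → 0
  0-0 → 0
  0-0 → 0
  0-1 → 1 (borrow)
  1-0-1 → 0
  0-1 → 1 (borrow)
  1-1-1 → 1 (borrow)
  1-1-1 → 1 (borrow)
  0-1-1 → 0 (borrow)
  1-1-1 → 1 (borrow)
  0-0-1 → 1 (borrow)
  1-1-1 → 1 (borrow)
  0-1-1 → 0 (borrow)
  0-0-1 → 1 (borrow)
  0-0-1 → 1 (borrow)
  1-0-1 → 0
  0-1 → 1 (borrow)
  0-1-1 → 0 (borrow)
  1-0-1 → 0
  0-0 → 0
  1-0 → 1
  0-1 → 1 (borrow)
  1-0-1 → 0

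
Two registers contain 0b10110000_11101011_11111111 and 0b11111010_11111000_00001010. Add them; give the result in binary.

0b1101010111110010000001001

Add column by column in base 2, right to left:
  1+0 = 1
  1+1 = 0 carry 1
  1+0+1 = 0 carry 1
  1+1+1 = 1 carry 1
  1+0+1 = 0 carry 1
  1+0+1 = 0 carry 1
  1+0+1 = 0 carry 1
  1+0+1 = 0 carry 1
  1+0+1 = 0 carry 1
  1+0+1 = 0 carry 1
  0+0+1 = 1
  1+1 = 0 carry 1
  0+1+1 = 0 carry 1
  1+1+1 = 1 carry 1
  1+1+1 = 1 carry 1
  1+1+1 = 1 carry 1
  0+0+1 = 1
  0+1 = 1
  0+0 = 0
  0+1 = 1
  1+1 = 0 carry 1
  1+1+1 = 1 carry 1
  0+1+1 = 0 carry 1
  1+1+1 = 1 carry 1
  final carry 1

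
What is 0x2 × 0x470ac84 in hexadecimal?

0x8e15908

Multiply each base-16 digit by 2, carrying:
  4×2 = 8 → write 8
  8×2 = 16 → write 0 carry 1
  c×2+1 = 25 → write 9 carry 1
  a×2+1 = 21 → write 5 carry 1
  0×2+1 = 1 → write 1
  7×2 = 14 → write e
  4×2 = 8 → write 8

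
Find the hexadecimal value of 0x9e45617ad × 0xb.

Multiply each base-16 digit by 11, carrying:
  d×11 = 143 → write f carry 8
  a×11+8 = 118 → write 6 carry 7
  7×11+7 = 84 → write 4 carry 5
  1×11+5 = 16 → write 0 carry 1
  6×11+1 = 67 → write 3 carry 4
  5×11+4 = 59 → write b carry 3
  4×11+3 = 47 → write f carry 2
  e×11+2 = 156 → write c carry 9
  9×11+9 = 108 → write c carry 6
  remaining carry: 6

0x6ccfb3046f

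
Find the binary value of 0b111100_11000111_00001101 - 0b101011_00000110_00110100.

0b100011100000011011001

Subtract column by column in base 2:
  1-0 → 1
  0-0 → 0
  1-1 → 0
  1-0 → 1
  0-1 → 1 (borrow)
  0-1-1 → 0 (borrow)
  0-0-1 → 1 (borrow)
  0-0-1 → 1 (borrow)
  1-0-1 → 0
  1-1 → 0
  1-1 → 0
  0-0 → 0
  0-0 → 0
  0-0 → 0
  1-0 → 1
  1-0 → 1
  0-1 → 1 (borrow)
  0-1-1 → 0 (borrow)
  1-0-1 → 0
  1-1 → 0
  1-0 → 1
  1-1 → 0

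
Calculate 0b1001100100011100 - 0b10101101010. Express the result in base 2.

0b1001001110110010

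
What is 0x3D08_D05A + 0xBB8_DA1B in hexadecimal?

Add column by column in base 16, right to left:
  A+B = 5 carry 1
  5+1+1 = 7
  0+A = A
  D+D = A carry 1
  8+8+1 = 1 carry 1
  0+B+1 = C
  D+B = 8 carry 1
  3+0+1 = 4

0x48C1AA75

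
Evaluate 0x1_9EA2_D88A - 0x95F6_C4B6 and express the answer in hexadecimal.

0x108AC13D4

Subtract column by column in base 16:
  A-6 → 4
  8-B → D (borrow)
  8-4-1 → 3
  D-C → 1
  2-6 → C (borrow)
  A-F-1 → A (borrow)
  E-5-1 → 8
  9-9 → 0
  1-0 → 1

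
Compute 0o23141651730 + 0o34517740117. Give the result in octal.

0o57661612047

Add column by column in base 8, right to left:
  0+7 = 7
  3+1 = 4
  7+1 = 0 carry 1
  1+0+1 = 2
  5+4 = 1 carry 1
  6+7+1 = 6 carry 1
  1+7+1 = 1 carry 1
  4+1+1 = 6
  1+5 = 6
  3+4 = 7
  2+3 = 5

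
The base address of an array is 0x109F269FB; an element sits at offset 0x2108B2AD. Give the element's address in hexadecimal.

Add column by column in base 16, right to left:
  B+D = 8 carry 1
  F+A+1 = A carry 1
  9+2+1 = C
  6+B = 1 carry 1
  2+8+1 = B
  F+0 = F
  9+1 = A
  0+2 = 2
  1+0 = 1

0x12AFB1CA8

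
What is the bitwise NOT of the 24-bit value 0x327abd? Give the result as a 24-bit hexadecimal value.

Each hex digit d becomes f−d:
  3→c, 2→d, 7→8, a→5, b→4, d→2

0xcd8542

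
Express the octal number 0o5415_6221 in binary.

0b101100001101110010010001

Each octal digit is 3 bits: 5=101 4=100 1=001 5=101 6=110 2=010 2=010 1=001.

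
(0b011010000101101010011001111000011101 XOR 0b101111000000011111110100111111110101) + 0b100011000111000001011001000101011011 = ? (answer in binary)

First 0b011010000101101010011001111000011101 XOR 0b101111000000011111110100111111110101 = 0b110101000101110101101101000111101000.
Add column by column in base 2, right to left:
  0+1 = 1
  0+1 = 1
  0+0 = 0
  1+1 = 0 carry 1
  0+1+1 = 0 carry 1
  1+0+1 = 0 carry 1
  1+1+1 = 1 carry 1
  1+0+1 = 0 carry 1
  1+1+1 = 1 carry 1
  0+0+1 = 1
  0+0 = 0
  0+0 = 0
  1+1 = 0 carry 1
  0+0+1 = 1
  1+0 = 1
  1+1 = 0 carry 1
  0+1+1 = 0 carry 1
  1+0+1 = 0 carry 1
  1+1+1 = 1 carry 1
  0+0+1 = 1
  1+0 = 1
  0+0 = 0
  1+0 = 1
  1+0 = 1
  1+1 = 0 carry 1
  0+1+1 = 0 carry 1
  1+1+1 = 1 carry 1
  0+0+1 = 1
  0+0 = 0
  0+0 = 0
  1+1 = 0 carry 1
  0+1+1 = 0 carry 1
  1+0+1 = 0 carry 1
  0+0+1 = 1
  1+0 = 1
  1+1 = 0 carry 1
  final carry 1

0b1011000001100110111000110001101000011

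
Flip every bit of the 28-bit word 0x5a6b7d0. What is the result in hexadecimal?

Each hex digit d becomes f−d:
  5→a, a→5, 6→9, b→4, 7→8, d→2, 0→f

0xa59482f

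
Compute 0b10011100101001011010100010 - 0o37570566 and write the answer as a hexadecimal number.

0b10011100101001011010100010 = 0x27296A2 in hexadecimal.
0o37570566 = 0x7EF176 in hexadecimal.
Subtract column by column in base 16:
  2-6 → C (borrow)
  A-7-1 → 2
  6-1 → 5
  9-F → A (borrow)
  2-E-1 → 3 (borrow)
  7-7-1 → F (borrow)
  2-0-1 → 1

0x1F3A52C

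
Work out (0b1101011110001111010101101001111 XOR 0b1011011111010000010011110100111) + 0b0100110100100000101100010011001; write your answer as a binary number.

0b1010110101111111110010110000001

First 0b1101011110001111010101101001111 XOR 0b1011011111010000010011110100111 = 0b0110000001011111000110011101000.
Add column by column in base 2, right to left:
  0+1 = 1
  0+0 = 0
  0+0 = 0
  1+1 = 0 carry 1
  0+1+1 = 0 carry 1
  1+0+1 = 0 carry 1
  1+0+1 = 0 carry 1
  1+1+1 = 1 carry 1
  0+0+1 = 1
  0+0 = 0
  1+0 = 1
  1+1 = 0 carry 1
  0+1+1 = 0 carry 1
  0+0+1 = 1
  0+1 = 1
  1+0 = 1
  1+0 = 1
  1+0 = 1
  1+0 = 1
  1+0 = 1
  0+1 = 1
  1+0 = 1
  0+0 = 0
  0+1 = 1
  0+0 = 0
  0+1 = 1
  0+1 = 1
  0+0 = 0
  1+0 = 1
  1+1 = 0 carry 1
  final carry 1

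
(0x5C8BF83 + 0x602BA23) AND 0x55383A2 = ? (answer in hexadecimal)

Add column by column in base 16, right to left:
  3+3 = 6
  8+2 = A
  F+A = 9 carry 1
  B+B+1 = 7 carry 1
  8+2+1 = B
  C+0 = C
  5+6 = B
Sum = 0xBCB79A6; now AND with 0x55383A2:
  B&5=1, C&5=4, B&3=3, 7&8=0, 9&3=1, A&A=A, 6&2=2

0x14301A2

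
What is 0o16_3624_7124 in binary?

0b1110011110010100111001010100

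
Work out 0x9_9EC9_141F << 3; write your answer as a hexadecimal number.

0x4CF648A0F8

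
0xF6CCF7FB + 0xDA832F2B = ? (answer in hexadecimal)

Add column by column in base 16, right to left:
  B+B = 6 carry 1
  F+2+1 = 2 carry 1
  7+F+1 = 7 carry 1
  F+2+1 = 2 carry 1
  C+3+1 = 0 carry 1
  C+8+1 = 5 carry 1
  6+A+1 = 1 carry 1
  F+D+1 = D carry 1
  final carry 1

0x1D1502726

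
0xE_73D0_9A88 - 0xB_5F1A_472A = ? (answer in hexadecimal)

Subtract column by column in base 16:
  8-A → E (borrow)
  8-2-1 → 5
  A-7 → 3
  9-4 → 5
  0-A → 6 (borrow)
  D-1-1 → B
  3-F → 4 (borrow)
  7-5-1 → 1
  E-B → 3

0x314B6535E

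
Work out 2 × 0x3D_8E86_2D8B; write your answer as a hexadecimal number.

Multiply each base-16 digit by 2, carrying:
  B×2 = 22 → write 6 carry 1
  8×2+1 = 17 → write 1 carry 1
  D×2+1 = 27 → write B carry 1
  2×2+1 = 5 → write 5
  6×2 = 12 → write C
  8×2 = 16 → write 0 carry 1
  E×2+1 = 29 → write D carry 1
  8×2+1 = 17 → write 1 carry 1
  D×2+1 = 27 → write B carry 1
  3×2+1 = 7 → write 7

0x7B1D0C5B16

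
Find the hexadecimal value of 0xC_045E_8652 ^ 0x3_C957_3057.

XOR each hex digit independently (no carries):
  C^3=F, 0^C=C, 4^9=D, 5^5=0, E^7=9, 8^3=B, 6^0=6, 5^5=0, 2^7=5

0xFCD09B605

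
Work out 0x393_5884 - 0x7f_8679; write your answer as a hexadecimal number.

0x313d20b

Subtract column by column in base 16:
  4-9 → b (borrow)
  8-7-1 → 0
  8-6 → 2
  5-8 → d (borrow)
  3-f-1 → 3 (borrow)
  9-7-1 → 1
  3-0 → 3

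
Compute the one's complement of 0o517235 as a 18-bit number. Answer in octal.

Each oct digit d becomes 7−d:
  5→2, 1→6, 7→0, 2→5, 3→4, 5→2

0o260542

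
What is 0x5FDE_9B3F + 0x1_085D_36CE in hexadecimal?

0x1683BD20D

Add column by column in base 16, right to left:
  F+E = D carry 1
  3+C+1 = 0 carry 1
  B+6+1 = 2 carry 1
  9+3+1 = D
  E+D = B carry 1
  D+5+1 = 3 carry 1
  F+8+1 = 8 carry 1
  5+0+1 = 6
  0+1 = 1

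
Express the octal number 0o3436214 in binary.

Each octal digit is 3 bits: 3=011 4=100 3=011 6=110 2=010 1=001 4=100.

0b11100011110010001100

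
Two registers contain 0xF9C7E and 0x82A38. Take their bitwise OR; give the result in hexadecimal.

0xFBE7E

OR each hex digit independently (no carries):
  F|8=F, 9|2=B, C|A=E, 7|3=7, E|8=E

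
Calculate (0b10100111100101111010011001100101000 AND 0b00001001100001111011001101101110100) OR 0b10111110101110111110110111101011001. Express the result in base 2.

0b10111111101111111110111111101111001

0b10100111100101111010011001100101000 AND 0b00001001100001111011001101101110100 = 0b00000001100001111010001001100100000.
Then OR with 0b10111110101110111110110111101011001.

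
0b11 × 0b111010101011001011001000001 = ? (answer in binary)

Multiply each base-2 digit by 3, carrying:
  1×3 = 3 → write 1 carry 1
  0×3+1 = 1 → write 1
  0×3 = 0 → write 0
  0×3 = 0 → write 0
  0×3 = 0 → write 0
  0×3 = 0 → write 0
  1×3 = 3 → write 1 carry 1
  0×3+1 = 1 → write 1
  0×3 = 0 → write 0
  1×3 = 3 → write 1 carry 1
  1×3+1 = 4 → write 0 carry 2
  0×3+2 = 2 → write 0 carry 1
  1×3+1 = 4 → write 0 carry 2
  0×3+2 = 2 → write 0 carry 1
  0×3+1 = 1 → write 1
  1×3 = 3 → write 1 carry 1
  1×3+1 = 4 → write 0 carry 2
  0×3+2 = 2 → write 0 carry 1
  1×3+1 = 4 → write 0 carry 2
  0×3+2 = 2 → write 0 carry 1
  1×3+1 = 4 → write 0 carry 2
  0×3+2 = 2 → write 0 carry 1
  1×3+1 = 4 → write 0 carry 2
  0×3+2 = 2 → write 0 carry 1
  1×3+1 = 4 → write 0 carry 2
  1×3+2 = 5 → write 1 carry 2
  1×3+2 = 5 → write 1 carry 2
  remaining carry: 10

0b10110000000001100001011000011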